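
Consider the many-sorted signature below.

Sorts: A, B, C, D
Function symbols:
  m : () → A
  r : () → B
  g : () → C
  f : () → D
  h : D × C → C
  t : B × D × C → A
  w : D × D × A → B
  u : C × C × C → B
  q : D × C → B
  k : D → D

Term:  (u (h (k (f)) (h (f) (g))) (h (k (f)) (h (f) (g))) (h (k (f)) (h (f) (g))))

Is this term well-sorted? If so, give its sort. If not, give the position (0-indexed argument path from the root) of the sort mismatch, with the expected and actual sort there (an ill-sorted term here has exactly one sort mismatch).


      (f) : D
    (k (f)) : D
      (f) : D
      (g) : C
    (h (f) (g)) : C
  (h (k (f)) (h (f) (g))) : C
      (f) : D
    (k (f)) : D
      (f) : D
      (g) : C
    (h (f) (g)) : C
  (h (k (f)) (h (f) (g))) : C
      (f) : D
    (k (f)) : D
      (f) : D
      (g) : C
    (h (f) (g)) : C
  (h (k (f)) (h (f) (g))) : C
(u (h (k (f)) (h (f) (g))) (h (k (f)) (h (f) (g))) (h (k (f)) (h (f) (g)))) : B

well-sorted; sort = B


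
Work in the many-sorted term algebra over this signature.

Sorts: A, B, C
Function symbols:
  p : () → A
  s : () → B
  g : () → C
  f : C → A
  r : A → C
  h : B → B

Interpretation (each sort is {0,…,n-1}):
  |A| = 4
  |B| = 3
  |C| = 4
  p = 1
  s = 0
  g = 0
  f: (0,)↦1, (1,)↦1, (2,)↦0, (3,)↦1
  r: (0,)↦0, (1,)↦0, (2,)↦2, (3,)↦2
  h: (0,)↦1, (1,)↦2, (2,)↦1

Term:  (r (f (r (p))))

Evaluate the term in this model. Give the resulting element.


  p = 1
  (r (p)) = r(1,) = 0
  (f (r (p))) = f(0,) = 1
  (r (f (r (p)))) = r(1,) = 0

value = 0


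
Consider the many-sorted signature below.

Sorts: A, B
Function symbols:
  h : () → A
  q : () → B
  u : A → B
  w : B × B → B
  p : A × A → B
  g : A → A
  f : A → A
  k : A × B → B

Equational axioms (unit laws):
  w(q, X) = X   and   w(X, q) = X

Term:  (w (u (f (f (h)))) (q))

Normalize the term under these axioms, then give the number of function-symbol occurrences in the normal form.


size = 4

1. (w (u (f (f (h)))) (q))  →  (u (f (f (h))))
normal form: (u (f (f (h))))


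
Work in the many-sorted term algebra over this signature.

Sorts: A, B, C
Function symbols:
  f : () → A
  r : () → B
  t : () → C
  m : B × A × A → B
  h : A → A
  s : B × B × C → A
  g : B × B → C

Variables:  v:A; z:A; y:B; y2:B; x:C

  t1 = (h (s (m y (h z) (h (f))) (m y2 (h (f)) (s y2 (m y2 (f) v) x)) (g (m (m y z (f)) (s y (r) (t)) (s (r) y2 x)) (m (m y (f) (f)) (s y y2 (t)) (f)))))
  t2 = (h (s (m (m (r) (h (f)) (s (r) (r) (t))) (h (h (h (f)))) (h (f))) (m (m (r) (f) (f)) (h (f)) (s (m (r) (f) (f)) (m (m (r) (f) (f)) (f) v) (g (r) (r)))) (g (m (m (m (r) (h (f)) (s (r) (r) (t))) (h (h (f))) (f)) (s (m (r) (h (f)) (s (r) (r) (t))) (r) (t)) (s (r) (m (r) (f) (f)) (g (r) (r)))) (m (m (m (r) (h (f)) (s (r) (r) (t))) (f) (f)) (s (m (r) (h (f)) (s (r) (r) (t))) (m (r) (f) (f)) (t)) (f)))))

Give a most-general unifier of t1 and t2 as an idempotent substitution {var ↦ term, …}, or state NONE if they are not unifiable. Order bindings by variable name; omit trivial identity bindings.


{x ↦ (g (r) (r)), y ↦ (m (r) (h (f)) (s (r) (r) (t))), y2 ↦ (m (r) (f) (f)), z ↦ (h (h (f)))}


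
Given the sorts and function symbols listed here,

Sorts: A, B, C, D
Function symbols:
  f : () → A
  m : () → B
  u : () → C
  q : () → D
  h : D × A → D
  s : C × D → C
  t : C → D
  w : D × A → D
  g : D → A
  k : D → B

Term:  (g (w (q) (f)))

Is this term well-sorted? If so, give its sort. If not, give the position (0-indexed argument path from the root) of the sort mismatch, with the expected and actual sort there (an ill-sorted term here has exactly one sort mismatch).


well-sorted; sort = A

    (q) : D
    (f) : A
  (w (q) (f)) : D
(g (w (q) (f))) : A


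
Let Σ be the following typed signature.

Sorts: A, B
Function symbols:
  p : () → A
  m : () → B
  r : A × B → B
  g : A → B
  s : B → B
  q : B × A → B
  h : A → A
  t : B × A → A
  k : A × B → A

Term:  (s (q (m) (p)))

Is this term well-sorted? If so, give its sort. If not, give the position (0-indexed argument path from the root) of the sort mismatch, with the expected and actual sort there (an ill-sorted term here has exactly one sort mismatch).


well-sorted; sort = B

    (m) : B
    (p) : A
  (q (m) (p)) : B
(s (q (m) (p))) : B


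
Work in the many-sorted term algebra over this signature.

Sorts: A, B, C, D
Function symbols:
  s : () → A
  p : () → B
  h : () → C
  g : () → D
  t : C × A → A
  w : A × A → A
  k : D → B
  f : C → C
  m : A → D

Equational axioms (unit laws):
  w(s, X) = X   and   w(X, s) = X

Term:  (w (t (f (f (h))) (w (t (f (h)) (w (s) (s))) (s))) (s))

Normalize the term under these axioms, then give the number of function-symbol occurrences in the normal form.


1. (w (t (f (f (h))) (w (t (f (h)) (w (s) (s))) (s))) (s))  →  (t (f (f (h))) (w (t (f (h)) (w (s) (s))) (s)))
2. (t (f (f (h))) (w (t (f (h)) (w (s) (s))) (s)))  →  (t (f (f (h))) (t (f (h)) (w (s) (s))))
3. (t (f (f (h))) (t (f (h)) (w (s) (s))))  →  (t (f (f (h))) (t (f (h)) (s)))
normal form: (t (f (f (h))) (t (f (h)) (s)))

size = 8


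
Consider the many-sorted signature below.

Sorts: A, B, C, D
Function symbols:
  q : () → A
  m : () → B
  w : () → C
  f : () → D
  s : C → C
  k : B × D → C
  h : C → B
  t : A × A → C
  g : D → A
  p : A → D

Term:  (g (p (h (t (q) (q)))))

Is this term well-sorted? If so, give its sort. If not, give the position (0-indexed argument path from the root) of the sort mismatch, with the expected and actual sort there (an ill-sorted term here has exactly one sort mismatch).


ill-sorted at position [0, 0]: expected A, got B

        (q) : A
        (q) : A
      (t (q) (q)) : C
    (h (t (q) (q))) : B
  (p (h (t (q) (q)))) : ✗ arg 0 at [0, 0] has sort B, expected A


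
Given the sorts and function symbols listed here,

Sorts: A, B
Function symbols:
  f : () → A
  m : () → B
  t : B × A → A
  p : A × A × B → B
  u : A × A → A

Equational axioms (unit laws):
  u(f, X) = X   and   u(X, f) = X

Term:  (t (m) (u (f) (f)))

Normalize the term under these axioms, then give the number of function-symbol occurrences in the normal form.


1. (t (m) (u (f) (f)))  →  (t (m) (f))
normal form: (t (m) (f))

size = 3


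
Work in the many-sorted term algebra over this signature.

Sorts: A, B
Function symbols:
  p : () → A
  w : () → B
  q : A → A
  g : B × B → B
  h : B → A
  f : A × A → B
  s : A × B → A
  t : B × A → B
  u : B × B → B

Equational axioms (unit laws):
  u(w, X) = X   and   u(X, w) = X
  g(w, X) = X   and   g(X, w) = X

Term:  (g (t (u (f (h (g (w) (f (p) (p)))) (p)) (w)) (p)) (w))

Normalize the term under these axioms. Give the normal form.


normal form = (t (f (h (f (p) (p))) (p)) (p))

1. (g (t (u (f (h (g (w) (f (p) (p)))) (p)) (w)) (p)) (w))  →  (t (u (f (h (g (w) (f (p) (p)))) (p)) (w)) (p))
2. (t (u (f (h (g (w) (f (p) (p)))) (p)) (w)) (p))  →  (t (f (h (g (w) (f (p) (p)))) (p)) (p))
3. (t (f (h (g (w) (f (p) (p)))) (p)) (p))  →  (t (f (h (f (p) (p))) (p)) (p))


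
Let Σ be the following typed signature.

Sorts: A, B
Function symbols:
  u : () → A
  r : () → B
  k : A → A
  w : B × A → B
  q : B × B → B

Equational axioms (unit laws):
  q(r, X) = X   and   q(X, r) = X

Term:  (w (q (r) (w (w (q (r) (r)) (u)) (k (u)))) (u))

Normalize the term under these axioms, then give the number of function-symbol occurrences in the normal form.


size = 8

1. (w (q (r) (w (w (q (r) (r)) (u)) (k (u)))) (u))  →  (w (w (w (q (r) (r)) (u)) (k (u))) (u))
2. (w (w (w (q (r) (r)) (u)) (k (u))) (u))  →  (w (w (w (r) (u)) (k (u))) (u))
normal form: (w (w (w (r) (u)) (k (u))) (u))


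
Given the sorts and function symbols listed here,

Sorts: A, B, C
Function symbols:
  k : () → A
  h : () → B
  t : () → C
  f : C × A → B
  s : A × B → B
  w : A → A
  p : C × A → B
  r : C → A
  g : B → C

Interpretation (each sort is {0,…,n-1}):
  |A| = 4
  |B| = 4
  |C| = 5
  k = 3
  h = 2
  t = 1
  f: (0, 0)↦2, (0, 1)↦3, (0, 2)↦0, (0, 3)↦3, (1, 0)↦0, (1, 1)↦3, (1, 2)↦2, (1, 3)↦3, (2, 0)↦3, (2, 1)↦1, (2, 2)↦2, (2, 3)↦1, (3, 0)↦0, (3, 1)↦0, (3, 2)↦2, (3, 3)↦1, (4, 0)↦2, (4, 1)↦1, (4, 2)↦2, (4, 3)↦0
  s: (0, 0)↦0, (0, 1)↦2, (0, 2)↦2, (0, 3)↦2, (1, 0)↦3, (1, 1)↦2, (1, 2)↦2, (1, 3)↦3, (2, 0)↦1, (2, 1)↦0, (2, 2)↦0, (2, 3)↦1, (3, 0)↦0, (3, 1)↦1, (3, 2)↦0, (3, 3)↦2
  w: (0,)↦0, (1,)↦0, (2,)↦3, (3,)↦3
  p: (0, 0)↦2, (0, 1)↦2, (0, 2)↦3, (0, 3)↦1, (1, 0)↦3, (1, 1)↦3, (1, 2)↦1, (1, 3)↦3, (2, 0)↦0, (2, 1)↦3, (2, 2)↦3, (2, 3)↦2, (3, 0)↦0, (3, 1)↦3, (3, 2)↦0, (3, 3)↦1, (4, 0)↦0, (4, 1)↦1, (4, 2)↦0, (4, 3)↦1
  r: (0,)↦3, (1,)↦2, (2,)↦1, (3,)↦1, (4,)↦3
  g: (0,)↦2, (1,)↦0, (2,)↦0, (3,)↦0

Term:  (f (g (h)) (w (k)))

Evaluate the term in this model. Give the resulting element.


  h = 2
  (g (h)) = g(2,) = 0
  k = 3
  (w (k)) = w(3,) = 3
  (f (g (h)) (w (k))) = f(0, 3) = 3

value = 3


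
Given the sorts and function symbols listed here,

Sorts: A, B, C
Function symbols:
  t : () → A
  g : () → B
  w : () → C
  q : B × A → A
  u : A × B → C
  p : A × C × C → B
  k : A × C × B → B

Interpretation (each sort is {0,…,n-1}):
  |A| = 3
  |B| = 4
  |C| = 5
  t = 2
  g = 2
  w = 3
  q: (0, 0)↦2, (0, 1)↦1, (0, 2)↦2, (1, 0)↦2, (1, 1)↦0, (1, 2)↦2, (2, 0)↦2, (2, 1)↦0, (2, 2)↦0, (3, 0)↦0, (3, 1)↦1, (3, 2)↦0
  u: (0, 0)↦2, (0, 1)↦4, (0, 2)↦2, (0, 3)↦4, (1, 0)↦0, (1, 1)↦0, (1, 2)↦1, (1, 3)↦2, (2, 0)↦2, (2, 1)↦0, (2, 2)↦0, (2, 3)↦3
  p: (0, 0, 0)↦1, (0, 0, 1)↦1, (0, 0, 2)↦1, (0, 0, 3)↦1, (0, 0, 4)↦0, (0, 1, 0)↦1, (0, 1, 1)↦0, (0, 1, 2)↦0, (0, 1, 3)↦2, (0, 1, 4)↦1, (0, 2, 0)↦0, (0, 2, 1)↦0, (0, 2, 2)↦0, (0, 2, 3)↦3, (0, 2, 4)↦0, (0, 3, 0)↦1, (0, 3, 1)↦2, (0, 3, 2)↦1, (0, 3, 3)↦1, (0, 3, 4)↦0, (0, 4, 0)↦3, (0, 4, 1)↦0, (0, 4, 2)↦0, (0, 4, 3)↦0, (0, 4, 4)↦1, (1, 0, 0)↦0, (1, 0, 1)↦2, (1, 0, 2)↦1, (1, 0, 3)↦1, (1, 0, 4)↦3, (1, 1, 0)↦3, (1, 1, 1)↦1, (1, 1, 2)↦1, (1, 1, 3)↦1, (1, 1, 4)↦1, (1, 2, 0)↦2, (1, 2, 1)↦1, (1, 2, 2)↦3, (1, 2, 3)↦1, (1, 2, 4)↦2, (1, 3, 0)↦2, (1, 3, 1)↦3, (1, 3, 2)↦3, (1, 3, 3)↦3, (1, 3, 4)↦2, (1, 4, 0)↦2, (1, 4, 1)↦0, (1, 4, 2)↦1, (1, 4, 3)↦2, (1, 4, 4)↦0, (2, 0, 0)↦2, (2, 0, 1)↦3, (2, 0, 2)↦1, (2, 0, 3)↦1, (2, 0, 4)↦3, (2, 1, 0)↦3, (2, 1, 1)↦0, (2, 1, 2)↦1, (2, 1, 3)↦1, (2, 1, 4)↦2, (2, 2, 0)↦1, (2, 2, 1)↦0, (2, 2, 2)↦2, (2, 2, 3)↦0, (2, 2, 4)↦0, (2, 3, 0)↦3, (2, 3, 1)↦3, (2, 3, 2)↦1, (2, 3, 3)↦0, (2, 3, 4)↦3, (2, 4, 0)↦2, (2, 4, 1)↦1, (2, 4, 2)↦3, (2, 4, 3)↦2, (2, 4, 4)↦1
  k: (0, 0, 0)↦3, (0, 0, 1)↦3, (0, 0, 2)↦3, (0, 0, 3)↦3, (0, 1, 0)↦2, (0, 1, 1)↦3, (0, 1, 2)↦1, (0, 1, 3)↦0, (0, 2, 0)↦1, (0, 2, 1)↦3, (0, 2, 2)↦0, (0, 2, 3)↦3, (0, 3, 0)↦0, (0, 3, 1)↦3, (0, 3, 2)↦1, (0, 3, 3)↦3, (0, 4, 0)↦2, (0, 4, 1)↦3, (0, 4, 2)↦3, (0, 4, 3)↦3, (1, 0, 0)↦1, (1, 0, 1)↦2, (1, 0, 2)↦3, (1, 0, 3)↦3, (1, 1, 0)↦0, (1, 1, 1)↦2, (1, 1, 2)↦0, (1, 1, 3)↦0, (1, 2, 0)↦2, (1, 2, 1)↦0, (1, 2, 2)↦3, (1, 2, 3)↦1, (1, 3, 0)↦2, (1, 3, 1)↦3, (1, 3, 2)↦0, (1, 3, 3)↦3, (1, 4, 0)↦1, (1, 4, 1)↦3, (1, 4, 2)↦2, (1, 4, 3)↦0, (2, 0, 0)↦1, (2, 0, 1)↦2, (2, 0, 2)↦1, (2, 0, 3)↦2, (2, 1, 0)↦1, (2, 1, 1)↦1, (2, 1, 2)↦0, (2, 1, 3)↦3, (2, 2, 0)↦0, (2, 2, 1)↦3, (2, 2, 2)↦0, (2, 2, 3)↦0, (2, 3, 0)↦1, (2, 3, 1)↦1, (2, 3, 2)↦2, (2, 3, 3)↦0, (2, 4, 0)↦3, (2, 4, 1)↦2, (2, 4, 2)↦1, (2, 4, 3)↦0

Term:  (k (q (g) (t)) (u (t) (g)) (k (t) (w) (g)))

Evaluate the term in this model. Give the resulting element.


value = 3

  g = 2
  t = 2
  (q (g) (t)) = q(2, 2) = 0
  t = 2
  g = 2
  (u (t) (g)) = u(2, 2) = 0
  t = 2
  w = 3
  g = 2
  (k (t) (w) (g)) = k(2, 3, 2) = 2
  (k (q (g) (t)) (u (t) (g)) (k (t) (w) (g))) = k(0, 0, 2) = 3


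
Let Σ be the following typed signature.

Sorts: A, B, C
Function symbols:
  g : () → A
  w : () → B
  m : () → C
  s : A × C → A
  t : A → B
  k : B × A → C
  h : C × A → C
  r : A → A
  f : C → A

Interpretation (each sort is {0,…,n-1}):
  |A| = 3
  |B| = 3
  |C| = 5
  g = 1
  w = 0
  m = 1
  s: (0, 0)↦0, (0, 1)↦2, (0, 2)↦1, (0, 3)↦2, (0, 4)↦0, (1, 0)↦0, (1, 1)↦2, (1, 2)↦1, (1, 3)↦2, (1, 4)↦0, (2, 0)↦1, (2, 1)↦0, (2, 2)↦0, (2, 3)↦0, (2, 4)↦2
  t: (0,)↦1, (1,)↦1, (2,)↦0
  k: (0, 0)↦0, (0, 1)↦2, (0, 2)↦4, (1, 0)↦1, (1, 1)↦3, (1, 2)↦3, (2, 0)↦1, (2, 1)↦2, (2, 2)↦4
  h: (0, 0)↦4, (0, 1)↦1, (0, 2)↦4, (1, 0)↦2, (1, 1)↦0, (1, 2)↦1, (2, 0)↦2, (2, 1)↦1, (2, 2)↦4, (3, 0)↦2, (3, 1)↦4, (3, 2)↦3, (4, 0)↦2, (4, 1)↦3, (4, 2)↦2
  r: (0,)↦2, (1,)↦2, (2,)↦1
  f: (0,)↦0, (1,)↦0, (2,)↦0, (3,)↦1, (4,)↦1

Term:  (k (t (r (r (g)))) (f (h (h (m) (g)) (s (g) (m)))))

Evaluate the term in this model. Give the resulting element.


  g = 1
  (r (g)) = r(1,) = 2
  (r (r (g))) = r(2,) = 1
  (t (r (r (g)))) = t(1,) = 1
  m = 1
  g = 1
  (h (m) (g)) = h(1, 1) = 0
  g = 1
  m = 1
  (s (g) (m)) = s(1, 1) = 2
  (h (h (m) (g)) (s (g) (m))) = h(0, 2) = 4
  (f (h (h (m) (g)) (s (g) (m)))) = f(4,) = 1
  (k (t (r (r (g)))) (f (h (h (m) (g)) (s (g) (m))))) = k(1, 1) = 3

value = 3


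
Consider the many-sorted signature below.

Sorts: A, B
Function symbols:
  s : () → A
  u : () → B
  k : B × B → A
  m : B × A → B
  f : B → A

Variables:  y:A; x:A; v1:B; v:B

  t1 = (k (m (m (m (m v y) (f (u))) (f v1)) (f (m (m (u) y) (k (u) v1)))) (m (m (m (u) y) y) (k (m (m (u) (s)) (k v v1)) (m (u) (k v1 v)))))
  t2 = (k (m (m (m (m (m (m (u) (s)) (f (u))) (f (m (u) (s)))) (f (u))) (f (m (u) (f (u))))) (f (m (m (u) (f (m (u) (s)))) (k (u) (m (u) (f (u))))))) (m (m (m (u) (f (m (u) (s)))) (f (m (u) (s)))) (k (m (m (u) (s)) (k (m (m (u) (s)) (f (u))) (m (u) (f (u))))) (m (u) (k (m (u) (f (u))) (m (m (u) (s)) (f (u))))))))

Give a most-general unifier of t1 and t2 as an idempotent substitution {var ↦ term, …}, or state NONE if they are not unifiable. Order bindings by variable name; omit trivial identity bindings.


{v ↦ (m (m (u) (s)) (f (u))), v1 ↦ (m (u) (f (u))), y ↦ (f (m (u) (s)))}


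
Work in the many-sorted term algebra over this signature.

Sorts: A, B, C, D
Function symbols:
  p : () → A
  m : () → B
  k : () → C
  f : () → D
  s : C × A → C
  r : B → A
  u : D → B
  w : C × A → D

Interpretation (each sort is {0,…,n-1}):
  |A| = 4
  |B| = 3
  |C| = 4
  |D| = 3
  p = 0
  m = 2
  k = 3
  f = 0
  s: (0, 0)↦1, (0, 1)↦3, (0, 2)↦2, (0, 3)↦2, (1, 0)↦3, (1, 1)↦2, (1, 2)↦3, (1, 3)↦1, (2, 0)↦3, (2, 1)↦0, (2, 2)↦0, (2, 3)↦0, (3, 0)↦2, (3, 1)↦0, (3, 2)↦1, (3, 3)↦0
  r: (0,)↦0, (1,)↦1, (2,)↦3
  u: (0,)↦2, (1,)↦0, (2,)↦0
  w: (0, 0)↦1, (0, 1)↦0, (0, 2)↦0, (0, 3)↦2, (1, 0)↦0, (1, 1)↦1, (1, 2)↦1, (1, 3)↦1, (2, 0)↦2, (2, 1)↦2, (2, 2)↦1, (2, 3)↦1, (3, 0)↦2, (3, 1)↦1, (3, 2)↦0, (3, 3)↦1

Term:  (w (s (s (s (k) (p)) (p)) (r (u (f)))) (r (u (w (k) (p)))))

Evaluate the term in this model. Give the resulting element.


  k = 3
  p = 0
  (s (k) (p)) = s(3, 0) = 2
  p = 0
  (s (s (k) (p)) (p)) = s(2, 0) = 3
  f = 0
  (u (f)) = u(0,) = 2
  (r (u (f))) = r(2,) = 3
  (s (s (s (k) (p)) (p)) (r (u (f)))) = s(3, 3) = 0
  k = 3
  p = 0
  (w (k) (p)) = w(3, 0) = 2
  (u (w (k) (p))) = u(2,) = 0
  (r (u (w (k) (p)))) = r(0,) = 0
  (w (s (s (s (k) (p)) (p)) (r (u (f)))) (r (u (w (k) (p))))) = w(0, 0) = 1

value = 1


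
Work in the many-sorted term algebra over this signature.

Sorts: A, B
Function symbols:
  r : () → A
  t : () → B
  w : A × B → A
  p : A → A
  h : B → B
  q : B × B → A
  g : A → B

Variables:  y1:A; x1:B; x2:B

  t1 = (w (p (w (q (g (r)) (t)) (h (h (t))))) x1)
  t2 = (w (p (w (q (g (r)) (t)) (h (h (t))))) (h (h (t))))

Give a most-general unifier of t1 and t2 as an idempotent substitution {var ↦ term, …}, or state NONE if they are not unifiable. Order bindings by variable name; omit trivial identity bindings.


{x1 ↦ (h (h (t)))}


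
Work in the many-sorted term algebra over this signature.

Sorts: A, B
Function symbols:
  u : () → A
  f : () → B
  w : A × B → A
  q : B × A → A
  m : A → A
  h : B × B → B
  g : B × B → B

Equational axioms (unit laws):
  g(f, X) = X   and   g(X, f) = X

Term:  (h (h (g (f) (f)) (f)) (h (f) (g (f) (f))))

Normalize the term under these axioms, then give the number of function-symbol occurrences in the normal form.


1. (h (h (g (f) (f)) (f)) (h (f) (g (f) (f))))  →  (h (h (f) (f)) (h (f) (g (f) (f))))
2. (h (h (f) (f)) (h (f) (g (f) (f))))  →  (h (h (f) (f)) (h (f) (f)))
normal form: (h (h (f) (f)) (h (f) (f)))

size = 7


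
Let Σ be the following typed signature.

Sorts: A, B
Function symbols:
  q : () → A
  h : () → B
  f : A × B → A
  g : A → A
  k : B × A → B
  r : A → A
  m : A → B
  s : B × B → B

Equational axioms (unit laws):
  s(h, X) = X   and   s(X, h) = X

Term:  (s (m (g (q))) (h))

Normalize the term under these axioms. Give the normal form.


normal form = (m (g (q)))

1. (s (m (g (q))) (h))  →  (m (g (q)))


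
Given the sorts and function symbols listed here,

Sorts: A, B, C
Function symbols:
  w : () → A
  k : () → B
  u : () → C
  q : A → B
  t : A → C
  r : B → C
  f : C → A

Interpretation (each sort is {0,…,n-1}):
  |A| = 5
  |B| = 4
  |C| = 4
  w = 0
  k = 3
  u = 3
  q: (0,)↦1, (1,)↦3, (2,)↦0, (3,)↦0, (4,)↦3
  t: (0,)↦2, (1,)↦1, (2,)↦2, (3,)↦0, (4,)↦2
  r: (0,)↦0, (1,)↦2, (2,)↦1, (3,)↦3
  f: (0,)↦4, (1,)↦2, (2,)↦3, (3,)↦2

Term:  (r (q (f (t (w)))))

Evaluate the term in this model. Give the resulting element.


  w = 0
  (t (w)) = t(0,) = 2
  (f (t (w))) = f(2,) = 3
  (q (f (t (w)))) = q(3,) = 0
  (r (q (f (t (w))))) = r(0,) = 0

value = 0


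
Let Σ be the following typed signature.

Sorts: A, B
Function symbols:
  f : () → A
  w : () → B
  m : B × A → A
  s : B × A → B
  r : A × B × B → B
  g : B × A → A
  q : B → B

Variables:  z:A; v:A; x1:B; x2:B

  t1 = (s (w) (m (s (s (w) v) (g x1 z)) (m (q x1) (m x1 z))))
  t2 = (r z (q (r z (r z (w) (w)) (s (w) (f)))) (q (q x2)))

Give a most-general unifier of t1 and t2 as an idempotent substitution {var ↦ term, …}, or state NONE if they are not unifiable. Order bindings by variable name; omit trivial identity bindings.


NONE (not unifiable)

head clash or occurs-check failure — not unifiable


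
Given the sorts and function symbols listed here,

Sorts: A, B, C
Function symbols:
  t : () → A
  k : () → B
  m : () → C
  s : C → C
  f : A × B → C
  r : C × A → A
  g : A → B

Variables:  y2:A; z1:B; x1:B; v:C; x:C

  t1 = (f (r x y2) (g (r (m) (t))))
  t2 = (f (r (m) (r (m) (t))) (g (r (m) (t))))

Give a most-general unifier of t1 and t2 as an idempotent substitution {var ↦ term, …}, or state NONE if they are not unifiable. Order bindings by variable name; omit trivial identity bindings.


{x ↦ (m), y2 ↦ (r (m) (t))}


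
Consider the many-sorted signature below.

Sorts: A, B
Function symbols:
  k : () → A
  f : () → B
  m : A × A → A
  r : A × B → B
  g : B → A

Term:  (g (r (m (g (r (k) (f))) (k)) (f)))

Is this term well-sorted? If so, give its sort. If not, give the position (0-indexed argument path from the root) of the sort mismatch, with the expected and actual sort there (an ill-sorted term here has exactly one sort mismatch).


          (k) : A
          (f) : B
        (r (k) (f)) : B
      (g (r (k) (f))) : A
      (k) : A
    (m (g (r (k) (f))) (k)) : A
    (f) : B
  (r (m (g (r (k) (f))) (k)) (f)) : B
(g (r (m (g (r (k) (f))) (k)) (f))) : A

well-sorted; sort = A


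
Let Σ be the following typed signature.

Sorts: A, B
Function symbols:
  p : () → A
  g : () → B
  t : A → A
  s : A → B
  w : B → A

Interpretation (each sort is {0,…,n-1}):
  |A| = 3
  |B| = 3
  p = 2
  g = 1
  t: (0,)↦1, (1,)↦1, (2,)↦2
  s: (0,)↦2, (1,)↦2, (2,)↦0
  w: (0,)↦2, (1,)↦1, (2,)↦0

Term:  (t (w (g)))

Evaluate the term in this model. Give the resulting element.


value = 1

  g = 1
  (w (g)) = w(1,) = 1
  (t (w (g))) = t(1,) = 1


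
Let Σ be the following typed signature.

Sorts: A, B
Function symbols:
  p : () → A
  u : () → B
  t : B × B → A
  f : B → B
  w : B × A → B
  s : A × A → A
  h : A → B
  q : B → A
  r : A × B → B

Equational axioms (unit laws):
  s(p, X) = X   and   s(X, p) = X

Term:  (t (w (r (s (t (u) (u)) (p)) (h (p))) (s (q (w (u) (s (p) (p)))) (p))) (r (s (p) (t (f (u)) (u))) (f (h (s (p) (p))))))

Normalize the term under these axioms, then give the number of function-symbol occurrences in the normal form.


size = 20

1. (t (w (r (s (t (u) (u)) (p)) (h (p))) (s (q (w (u) (s (p) (p)))) (p))) (r (s (p) (t (f (u)) (u))) (f (h (s (p) (p))))))  →  (t (w (r (t (u) (u)) (h (p))) (s (q (w (u) (s (p) (p)))) (p))) (r (s (p) (t (f (u)) (u))) (f (h (s (p) (p))))))
2. (t (w (r (t (u) (u)) (h (p))) (s (q (w (u) (s (p) (p)))) (p))) (r (s (p) (t (f (u)) (u))) (f (h (s (p) (p))))))  →  (t (w (r (t (u) (u)) (h (p))) (q (w (u) (s (p) (p))))) (r (s (p) (t (f (u)) (u))) (f (h (s (p) (p))))))
3. (t (w (r (t (u) (u)) (h (p))) (q (w (u) (s (p) (p))))) (r (s (p) (t (f (u)) (u))) (f (h (s (p) (p))))))  →  (t (w (r (t (u) (u)) (h (p))) (q (w (u) (p)))) (r (s (p) (t (f (u)) (u))) (f (h (s (p) (p))))))
4. (t (w (r (t (u) (u)) (h (p))) (q (w (u) (p)))) (r (s (p) (t (f (u)) (u))) (f (h (s (p) (p))))))  →  (t (w (r (t (u) (u)) (h (p))) (q (w (u) (p)))) (r (t (f (u)) (u)) (f (h (s (p) (p))))))
5. (t (w (r (t (u) (u)) (h (p))) (q (w (u) (p)))) (r (t (f (u)) (u)) (f (h (s (p) (p))))))  →  (t (w (r (t (u) (u)) (h (p))) (q (w (u) (p)))) (r (t (f (u)) (u)) (f (h (p)))))
normal form: (t (w (r (t (u) (u)) (h (p))) (q (w (u) (p)))) (r (t (f (u)) (u)) (f (h (p)))))


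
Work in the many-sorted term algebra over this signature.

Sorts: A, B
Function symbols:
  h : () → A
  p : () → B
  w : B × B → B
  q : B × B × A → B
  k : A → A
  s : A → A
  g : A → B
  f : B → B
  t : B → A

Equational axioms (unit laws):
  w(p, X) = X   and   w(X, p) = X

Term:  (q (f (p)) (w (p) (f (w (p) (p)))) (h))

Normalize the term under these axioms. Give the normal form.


normal form = (q (f (p)) (f (p)) (h))

1. (q (f (p)) (w (p) (f (w (p) (p)))) (h))  →  (q (f (p)) (f (w (p) (p))) (h))
2. (q (f (p)) (f (w (p) (p))) (h))  →  (q (f (p)) (f (p)) (h))


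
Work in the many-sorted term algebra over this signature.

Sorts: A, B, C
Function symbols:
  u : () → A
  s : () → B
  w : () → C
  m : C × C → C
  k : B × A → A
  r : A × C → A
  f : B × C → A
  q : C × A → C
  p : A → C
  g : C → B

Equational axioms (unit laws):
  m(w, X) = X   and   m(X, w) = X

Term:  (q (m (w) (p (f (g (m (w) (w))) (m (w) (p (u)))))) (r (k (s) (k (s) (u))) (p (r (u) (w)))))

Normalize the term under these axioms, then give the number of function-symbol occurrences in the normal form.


size = 17

1. (q (m (w) (p (f (g (m (w) (w))) (m (w) (p (u)))))) (r (k (s) (k (s) (u))) (p (r (u) (w)))))  →  (q (p (f (g (m (w) (w))) (m (w) (p (u))))) (r (k (s) (k (s) (u))) (p (r (u) (w)))))
2. (q (p (f (g (m (w) (w))) (m (w) (p (u))))) (r (k (s) (k (s) (u))) (p (r (u) (w)))))  →  (q (p (f (g (w)) (m (w) (p (u))))) (r (k (s) (k (s) (u))) (p (r (u) (w)))))
3. (q (p (f (g (w)) (m (w) (p (u))))) (r (k (s) (k (s) (u))) (p (r (u) (w)))))  →  (q (p (f (g (w)) (p (u)))) (r (k (s) (k (s) (u))) (p (r (u) (w)))))
normal form: (q (p (f (g (w)) (p (u)))) (r (k (s) (k (s) (u))) (p (r (u) (w)))))


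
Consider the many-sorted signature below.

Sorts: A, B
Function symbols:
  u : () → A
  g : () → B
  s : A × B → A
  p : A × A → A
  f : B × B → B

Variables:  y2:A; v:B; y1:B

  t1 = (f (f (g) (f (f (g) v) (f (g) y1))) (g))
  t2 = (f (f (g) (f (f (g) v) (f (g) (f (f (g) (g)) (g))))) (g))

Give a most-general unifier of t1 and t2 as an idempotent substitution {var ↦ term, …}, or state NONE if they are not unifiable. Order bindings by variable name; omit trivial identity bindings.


{y1 ↦ (f (f (g) (g)) (g))}


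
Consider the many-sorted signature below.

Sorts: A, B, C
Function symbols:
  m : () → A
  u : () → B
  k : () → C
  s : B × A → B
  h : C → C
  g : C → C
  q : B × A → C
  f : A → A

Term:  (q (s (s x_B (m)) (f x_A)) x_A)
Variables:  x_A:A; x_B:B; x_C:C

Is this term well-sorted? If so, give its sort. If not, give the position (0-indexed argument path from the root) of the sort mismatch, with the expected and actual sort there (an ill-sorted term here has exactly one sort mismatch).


well-sorted; sort = C

      x_B : B
      (m) : A
    (s x_B (m)) : B
      x_A : A
    (f x_A) : A
  (s (s x_B (m)) (f x_A)) : B
  x_A : A
(q (s (s x_B (m)) (f x_A)) x_A) : C


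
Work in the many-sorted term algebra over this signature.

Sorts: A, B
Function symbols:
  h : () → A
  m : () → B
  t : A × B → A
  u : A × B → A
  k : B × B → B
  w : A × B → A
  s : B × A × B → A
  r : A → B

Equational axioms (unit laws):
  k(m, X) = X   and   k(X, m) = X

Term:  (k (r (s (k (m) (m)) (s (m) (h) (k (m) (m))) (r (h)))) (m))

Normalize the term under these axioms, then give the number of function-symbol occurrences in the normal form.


1. (k (r (s (k (m) (m)) (s (m) (h) (k (m) (m))) (r (h)))) (m))  →  (r (s (k (m) (m)) (s (m) (h) (k (m) (m))) (r (h))))
2. (r (s (k (m) (m)) (s (m) (h) (k (m) (m))) (r (h))))  →  (r (s (m) (s (m) (h) (k (m) (m))) (r (h))))
3. (r (s (m) (s (m) (h) (k (m) (m))) (r (h))))  →  (r (s (m) (s (m) (h) (m)) (r (h))))
normal form: (r (s (m) (s (m) (h) (m)) (r (h))))

size = 9


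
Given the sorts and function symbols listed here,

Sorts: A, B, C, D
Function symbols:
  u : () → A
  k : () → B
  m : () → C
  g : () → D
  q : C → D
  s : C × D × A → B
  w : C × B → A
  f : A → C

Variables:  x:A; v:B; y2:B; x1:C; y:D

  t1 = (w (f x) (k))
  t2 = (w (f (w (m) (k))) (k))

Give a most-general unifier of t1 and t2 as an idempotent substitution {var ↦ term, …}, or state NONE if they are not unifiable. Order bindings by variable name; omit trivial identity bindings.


{x ↦ (w (m) (k))}


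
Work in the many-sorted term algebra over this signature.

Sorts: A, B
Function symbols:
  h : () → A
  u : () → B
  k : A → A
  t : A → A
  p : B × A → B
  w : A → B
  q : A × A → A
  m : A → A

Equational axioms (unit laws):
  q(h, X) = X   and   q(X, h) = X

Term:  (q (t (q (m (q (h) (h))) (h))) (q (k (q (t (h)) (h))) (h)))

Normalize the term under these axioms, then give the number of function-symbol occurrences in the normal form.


1. (q (t (q (m (q (h) (h))) (h))) (q (k (q (t (h)) (h))) (h)))  →  (q (t (m (q (h) (h)))) (q (k (q (t (h)) (h))) (h)))
2. (q (t (m (q (h) (h)))) (q (k (q (t (h)) (h))) (h)))  →  (q (t (m (h))) (q (k (q (t (h)) (h))) (h)))
3. (q (t (m (h))) (q (k (q (t (h)) (h))) (h)))  →  (q (t (m (h))) (k (q (t (h)) (h))))
4. (q (t (m (h))) (k (q (t (h)) (h))))  →  (q (t (m (h))) (k (t (h))))
normal form: (q (t (m (h))) (k (t (h))))

size = 7


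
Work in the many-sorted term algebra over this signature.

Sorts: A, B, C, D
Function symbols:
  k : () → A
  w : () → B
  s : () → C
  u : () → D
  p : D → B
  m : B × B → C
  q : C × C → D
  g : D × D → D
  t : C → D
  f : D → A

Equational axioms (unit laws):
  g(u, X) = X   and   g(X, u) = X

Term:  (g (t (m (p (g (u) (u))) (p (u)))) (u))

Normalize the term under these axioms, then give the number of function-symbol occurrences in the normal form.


1. (g (t (m (p (g (u) (u))) (p (u)))) (u))  →  (t (m (p (g (u) (u))) (p (u))))
2. (t (m (p (g (u) (u))) (p (u))))  →  (t (m (p (u)) (p (u))))
normal form: (t (m (p (u)) (p (u))))

size = 6


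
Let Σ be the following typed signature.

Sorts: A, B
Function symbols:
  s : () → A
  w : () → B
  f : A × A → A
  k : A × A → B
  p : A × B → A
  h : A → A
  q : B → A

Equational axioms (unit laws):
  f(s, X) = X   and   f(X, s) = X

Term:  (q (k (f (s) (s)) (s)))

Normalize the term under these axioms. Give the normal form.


normal form = (q (k (s) (s)))

1. (q (k (f (s) (s)) (s)))  →  (q (k (s) (s)))


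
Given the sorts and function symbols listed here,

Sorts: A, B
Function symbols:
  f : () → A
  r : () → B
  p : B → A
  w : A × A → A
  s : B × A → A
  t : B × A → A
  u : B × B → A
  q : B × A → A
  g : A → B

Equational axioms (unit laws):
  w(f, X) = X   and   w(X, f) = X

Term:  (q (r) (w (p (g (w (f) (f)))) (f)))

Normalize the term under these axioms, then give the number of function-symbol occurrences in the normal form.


1. (q (r) (w (p (g (w (f) (f)))) (f)))  →  (q (r) (p (g (w (f) (f)))))
2. (q (r) (p (g (w (f) (f)))))  →  (q (r) (p (g (f))))
normal form: (q (r) (p (g (f))))

size = 5


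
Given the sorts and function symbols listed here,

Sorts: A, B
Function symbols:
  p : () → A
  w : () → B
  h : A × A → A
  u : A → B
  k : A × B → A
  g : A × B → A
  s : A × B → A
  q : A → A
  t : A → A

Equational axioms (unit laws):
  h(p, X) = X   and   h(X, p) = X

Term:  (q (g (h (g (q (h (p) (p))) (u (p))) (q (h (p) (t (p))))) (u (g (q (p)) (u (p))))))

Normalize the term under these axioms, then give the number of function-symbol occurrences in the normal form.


size = 17

1. (q (g (h (g (q (h (p) (p))) (u (p))) (q (h (p) (t (p))))) (u (g (q (p)) (u (p))))))  →  (q (g (h (g (q (p)) (u (p))) (q (h (p) (t (p))))) (u (g (q (p)) (u (p))))))
2. (q (g (h (g (q (p)) (u (p))) (q (h (p) (t (p))))) (u (g (q (p)) (u (p))))))  →  (q (g (h (g (q (p)) (u (p))) (q (t (p)))) (u (g (q (p)) (u (p))))))
normal form: (q (g (h (g (q (p)) (u (p))) (q (t (p)))) (u (g (q (p)) (u (p))))))


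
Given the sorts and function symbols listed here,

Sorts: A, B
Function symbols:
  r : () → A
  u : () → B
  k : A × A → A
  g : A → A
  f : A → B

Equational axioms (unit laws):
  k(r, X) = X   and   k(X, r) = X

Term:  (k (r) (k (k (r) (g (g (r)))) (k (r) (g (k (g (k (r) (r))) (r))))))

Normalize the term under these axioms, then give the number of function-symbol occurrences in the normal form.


1. (k (r) (k (k (r) (g (g (r)))) (k (r) (g (k (g (k (r) (r))) (r))))))  →  (k (k (r) (g (g (r)))) (k (r) (g (k (g (k (r) (r))) (r)))))
2. (k (k (r) (g (g (r)))) (k (r) (g (k (g (k (r) (r))) (r)))))  →  (k (g (g (r))) (k (r) (g (k (g (k (r) (r))) (r)))))
3. (k (g (g (r))) (k (r) (g (k (g (k (r) (r))) (r)))))  →  (k (g (g (r))) (g (k (g (k (r) (r))) (r))))
4. (k (g (g (r))) (g (k (g (k (r) (r))) (r))))  →  (k (g (g (r))) (g (g (k (r) (r)))))
5. (k (g (g (r))) (g (g (k (r) (r)))))  →  (k (g (g (r))) (g (g (r))))
normal form: (k (g (g (r))) (g (g (r))))

size = 7


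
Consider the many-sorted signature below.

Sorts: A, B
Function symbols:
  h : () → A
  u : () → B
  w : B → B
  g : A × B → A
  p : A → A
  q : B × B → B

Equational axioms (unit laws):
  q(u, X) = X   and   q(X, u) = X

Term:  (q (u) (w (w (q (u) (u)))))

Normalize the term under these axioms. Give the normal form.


1. (q (u) (w (w (q (u) (u)))))  →  (w (w (q (u) (u))))
2. (w (w (q (u) (u))))  →  (w (w (u)))

normal form = (w (w (u)))


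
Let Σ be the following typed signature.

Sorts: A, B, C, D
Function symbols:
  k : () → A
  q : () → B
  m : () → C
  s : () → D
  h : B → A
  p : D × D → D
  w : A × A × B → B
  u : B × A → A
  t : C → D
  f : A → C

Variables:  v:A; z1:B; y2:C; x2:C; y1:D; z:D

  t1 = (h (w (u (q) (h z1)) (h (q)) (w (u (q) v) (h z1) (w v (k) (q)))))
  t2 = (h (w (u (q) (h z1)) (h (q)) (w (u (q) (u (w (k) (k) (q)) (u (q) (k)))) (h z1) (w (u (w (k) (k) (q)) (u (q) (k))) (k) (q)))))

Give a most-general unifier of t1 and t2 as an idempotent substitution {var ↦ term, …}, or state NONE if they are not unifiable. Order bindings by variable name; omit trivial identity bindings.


{v ↦ (u (w (k) (k) (q)) (u (q) (k)))}


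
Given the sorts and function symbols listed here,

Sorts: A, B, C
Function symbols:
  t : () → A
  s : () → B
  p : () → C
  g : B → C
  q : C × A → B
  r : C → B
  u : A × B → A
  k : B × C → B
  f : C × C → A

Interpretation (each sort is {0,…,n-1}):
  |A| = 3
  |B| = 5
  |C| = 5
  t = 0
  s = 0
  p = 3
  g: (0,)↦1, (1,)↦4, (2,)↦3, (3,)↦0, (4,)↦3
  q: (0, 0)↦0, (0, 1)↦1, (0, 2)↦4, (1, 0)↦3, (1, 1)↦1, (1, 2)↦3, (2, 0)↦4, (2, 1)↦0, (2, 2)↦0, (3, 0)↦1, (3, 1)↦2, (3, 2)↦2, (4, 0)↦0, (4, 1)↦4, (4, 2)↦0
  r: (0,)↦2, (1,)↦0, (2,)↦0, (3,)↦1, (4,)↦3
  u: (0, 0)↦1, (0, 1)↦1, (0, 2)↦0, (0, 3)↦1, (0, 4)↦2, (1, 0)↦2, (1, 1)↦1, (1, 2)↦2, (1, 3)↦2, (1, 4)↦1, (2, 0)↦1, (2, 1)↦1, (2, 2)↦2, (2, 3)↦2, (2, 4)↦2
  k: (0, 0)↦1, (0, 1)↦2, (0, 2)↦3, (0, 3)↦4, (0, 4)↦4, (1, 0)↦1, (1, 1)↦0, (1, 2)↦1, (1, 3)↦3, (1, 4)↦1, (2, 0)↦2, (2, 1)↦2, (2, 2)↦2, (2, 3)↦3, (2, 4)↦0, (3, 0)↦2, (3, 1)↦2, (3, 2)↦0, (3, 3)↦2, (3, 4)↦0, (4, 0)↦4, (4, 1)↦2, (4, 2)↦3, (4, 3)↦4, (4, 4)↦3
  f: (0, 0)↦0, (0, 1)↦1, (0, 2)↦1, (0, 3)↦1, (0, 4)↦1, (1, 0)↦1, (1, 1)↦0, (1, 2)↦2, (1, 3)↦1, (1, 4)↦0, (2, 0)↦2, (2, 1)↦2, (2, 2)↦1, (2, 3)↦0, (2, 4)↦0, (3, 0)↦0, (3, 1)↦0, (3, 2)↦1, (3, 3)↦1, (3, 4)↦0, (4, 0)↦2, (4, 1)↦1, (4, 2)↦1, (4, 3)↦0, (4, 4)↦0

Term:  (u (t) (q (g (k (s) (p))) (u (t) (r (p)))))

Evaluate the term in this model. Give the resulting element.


  t = 0
  s = 0
  p = 3
  (k (s) (p)) = k(0, 3) = 4
  (g (k (s) (p))) = g(4,) = 3
  t = 0
  p = 3
  (r (p)) = r(3,) = 1
  (u (t) (r (p))) = u(0, 1) = 1
  (q (g (k (s) (p))) (u (t) (r (p)))) = q(3, 1) = 2
  (u (t) (q (g (k (s) (p))) (u (t) (r (p))))) = u(0, 2) = 0

value = 0


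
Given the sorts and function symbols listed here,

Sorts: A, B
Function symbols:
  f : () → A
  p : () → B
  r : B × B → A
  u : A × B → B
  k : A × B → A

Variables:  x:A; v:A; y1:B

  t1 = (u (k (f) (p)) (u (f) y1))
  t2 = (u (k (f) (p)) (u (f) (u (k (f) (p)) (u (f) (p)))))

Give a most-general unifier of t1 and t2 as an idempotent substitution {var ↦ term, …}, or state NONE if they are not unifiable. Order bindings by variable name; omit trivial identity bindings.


{y1 ↦ (u (k (f) (p)) (u (f) (p)))}


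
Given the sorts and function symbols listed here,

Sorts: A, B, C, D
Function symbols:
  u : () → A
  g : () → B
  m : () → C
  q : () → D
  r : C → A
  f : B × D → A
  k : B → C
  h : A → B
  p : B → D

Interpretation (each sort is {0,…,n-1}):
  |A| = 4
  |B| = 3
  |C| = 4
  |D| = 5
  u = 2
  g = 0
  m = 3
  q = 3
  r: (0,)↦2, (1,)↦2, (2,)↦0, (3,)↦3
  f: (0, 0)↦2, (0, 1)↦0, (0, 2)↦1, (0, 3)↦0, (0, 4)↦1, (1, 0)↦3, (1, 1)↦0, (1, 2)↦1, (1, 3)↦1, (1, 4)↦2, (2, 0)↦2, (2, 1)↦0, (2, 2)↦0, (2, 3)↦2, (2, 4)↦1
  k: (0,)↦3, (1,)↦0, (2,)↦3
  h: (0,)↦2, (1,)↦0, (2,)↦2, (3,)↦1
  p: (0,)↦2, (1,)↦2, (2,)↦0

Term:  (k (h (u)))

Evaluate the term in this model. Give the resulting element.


value = 3

  u = 2
  (h (u)) = h(2,) = 2
  (k (h (u))) = k(2,) = 3


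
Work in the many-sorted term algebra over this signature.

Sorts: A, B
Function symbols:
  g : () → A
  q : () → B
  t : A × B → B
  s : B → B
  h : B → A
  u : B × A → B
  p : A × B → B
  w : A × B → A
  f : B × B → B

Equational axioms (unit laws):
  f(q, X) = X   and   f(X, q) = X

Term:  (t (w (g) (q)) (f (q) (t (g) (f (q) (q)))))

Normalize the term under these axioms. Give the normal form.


normal form = (t (w (g) (q)) (t (g) (q)))

1. (t (w (g) (q)) (f (q) (t (g) (f (q) (q)))))  →  (t (w (g) (q)) (t (g) (f (q) (q))))
2. (t (w (g) (q)) (t (g) (f (q) (q))))  →  (t (w (g) (q)) (t (g) (q)))


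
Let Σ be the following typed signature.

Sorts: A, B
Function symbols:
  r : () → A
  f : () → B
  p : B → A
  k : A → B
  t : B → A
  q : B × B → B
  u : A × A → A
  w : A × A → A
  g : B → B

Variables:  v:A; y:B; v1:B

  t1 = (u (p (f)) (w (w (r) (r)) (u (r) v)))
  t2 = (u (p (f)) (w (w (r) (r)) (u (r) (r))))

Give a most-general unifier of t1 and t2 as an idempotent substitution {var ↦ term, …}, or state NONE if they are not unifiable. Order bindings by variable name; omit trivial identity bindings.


{v ↦ (r)}


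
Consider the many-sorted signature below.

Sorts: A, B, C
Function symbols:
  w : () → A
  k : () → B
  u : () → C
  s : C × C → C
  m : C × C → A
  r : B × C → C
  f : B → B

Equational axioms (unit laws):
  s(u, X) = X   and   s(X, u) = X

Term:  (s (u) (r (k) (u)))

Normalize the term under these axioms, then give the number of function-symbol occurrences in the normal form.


size = 3

1. (s (u) (r (k) (u)))  →  (r (k) (u))
normal form: (r (k) (u))


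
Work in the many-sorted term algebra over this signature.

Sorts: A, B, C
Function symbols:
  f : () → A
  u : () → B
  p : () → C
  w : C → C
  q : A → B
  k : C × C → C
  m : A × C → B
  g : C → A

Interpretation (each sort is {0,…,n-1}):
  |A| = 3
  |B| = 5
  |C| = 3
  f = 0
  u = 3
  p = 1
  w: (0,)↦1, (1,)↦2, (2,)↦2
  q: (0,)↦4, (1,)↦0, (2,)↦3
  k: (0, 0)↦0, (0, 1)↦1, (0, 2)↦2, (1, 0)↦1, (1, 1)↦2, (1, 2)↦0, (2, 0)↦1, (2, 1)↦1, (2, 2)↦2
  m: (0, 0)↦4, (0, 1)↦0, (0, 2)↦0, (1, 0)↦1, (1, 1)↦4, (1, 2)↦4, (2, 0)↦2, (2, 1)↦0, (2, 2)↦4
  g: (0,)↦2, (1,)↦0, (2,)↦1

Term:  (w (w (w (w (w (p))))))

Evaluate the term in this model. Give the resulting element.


  p = 1
  (w (p)) = w(1,) = 2
  (w (w (p))) = w(2,) = 2
  (w (w (w (p)))) = w(2,) = 2
  (w (w (w (w (p))))) = w(2,) = 2
  (w (w (w (w (w (p)))))) = w(2,) = 2

value = 2


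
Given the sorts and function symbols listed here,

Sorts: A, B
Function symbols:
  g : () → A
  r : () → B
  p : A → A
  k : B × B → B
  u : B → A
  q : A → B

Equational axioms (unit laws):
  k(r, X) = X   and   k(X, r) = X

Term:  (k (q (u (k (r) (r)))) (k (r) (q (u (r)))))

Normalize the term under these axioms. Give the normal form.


normal form = (k (q (u (r))) (q (u (r))))

1. (k (q (u (k (r) (r)))) (k (r) (q (u (r)))))  →  (k (q (u (r))) (k (r) (q (u (r)))))
2. (k (q (u (r))) (k (r) (q (u (r)))))  →  (k (q (u (r))) (q (u (r))))


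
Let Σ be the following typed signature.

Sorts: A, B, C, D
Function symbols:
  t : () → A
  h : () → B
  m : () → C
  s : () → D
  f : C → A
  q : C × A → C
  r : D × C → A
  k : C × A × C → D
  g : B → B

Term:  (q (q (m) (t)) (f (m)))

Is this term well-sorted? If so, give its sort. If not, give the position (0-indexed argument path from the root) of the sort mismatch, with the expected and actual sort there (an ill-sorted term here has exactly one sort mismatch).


well-sorted; sort = C

    (m) : C
    (t) : A
  (q (m) (t)) : C
    (m) : C
  (f (m)) : A
(q (q (m) (t)) (f (m))) : C


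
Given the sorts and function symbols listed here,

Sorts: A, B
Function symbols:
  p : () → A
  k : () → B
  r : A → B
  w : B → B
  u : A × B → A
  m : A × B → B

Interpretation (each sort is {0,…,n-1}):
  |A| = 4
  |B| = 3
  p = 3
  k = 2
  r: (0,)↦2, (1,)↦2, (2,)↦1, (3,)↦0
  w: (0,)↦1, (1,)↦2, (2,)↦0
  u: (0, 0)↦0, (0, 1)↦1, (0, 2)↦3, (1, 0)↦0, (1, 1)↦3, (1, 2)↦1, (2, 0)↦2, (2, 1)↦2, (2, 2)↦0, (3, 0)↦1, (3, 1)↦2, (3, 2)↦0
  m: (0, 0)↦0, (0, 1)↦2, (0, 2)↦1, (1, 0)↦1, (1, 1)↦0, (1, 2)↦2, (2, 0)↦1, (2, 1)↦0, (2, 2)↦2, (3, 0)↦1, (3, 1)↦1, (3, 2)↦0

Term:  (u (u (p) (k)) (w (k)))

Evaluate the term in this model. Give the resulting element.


value = 0

  p = 3
  k = 2
  (u (p) (k)) = u(3, 2) = 0
  k = 2
  (w (k)) = w(2,) = 0
  (u (u (p) (k)) (w (k))) = u(0, 0) = 0


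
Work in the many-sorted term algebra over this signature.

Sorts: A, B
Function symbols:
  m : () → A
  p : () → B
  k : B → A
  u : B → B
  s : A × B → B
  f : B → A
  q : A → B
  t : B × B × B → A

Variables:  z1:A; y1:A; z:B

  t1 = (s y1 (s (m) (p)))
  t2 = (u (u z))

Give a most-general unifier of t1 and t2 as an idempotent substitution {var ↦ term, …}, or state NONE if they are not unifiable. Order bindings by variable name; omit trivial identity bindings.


head clash or occurs-check failure — not unifiable

NONE (not unifiable)
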